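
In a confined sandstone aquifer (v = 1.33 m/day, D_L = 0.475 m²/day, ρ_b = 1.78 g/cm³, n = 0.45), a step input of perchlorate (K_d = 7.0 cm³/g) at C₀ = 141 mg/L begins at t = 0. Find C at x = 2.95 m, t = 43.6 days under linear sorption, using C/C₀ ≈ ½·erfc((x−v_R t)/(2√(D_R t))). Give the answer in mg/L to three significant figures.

Retardation factor R = 1 + ρ_b·K_d/n = 1 + 1.78 × 7.0/0.45 = 28.69.
Sorption retards both mechanisms: v_R = v/R = 0.04636 m/day, D_R = D/R = 0.01656 m²/day.
v_R·t = 0.04636 × 43.6 = 2.021296 m; 2√(D_R t) = 1.699 m; argument = (2.95 − 2.021296)/1.699 = 0.5466.
C = C₀ × ½·erfc(0.5466) = 141 × 0.2198 = 31.0 mg/L.

31.0 mg/L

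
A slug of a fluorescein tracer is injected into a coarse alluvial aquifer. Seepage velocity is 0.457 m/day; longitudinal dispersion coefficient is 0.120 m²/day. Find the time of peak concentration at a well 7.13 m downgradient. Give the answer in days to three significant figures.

For the 1D instantaneous-source solution, setting ∂C/∂t = 0 at fixed x gives v²t² + 2Dt − x² = 0, so t = (√(D² + v²x²) − D)/v².
√(D² + v²x²) = √(0.120² + 0.457² × 7.13²) = 3.261; v² = 0.208849.
t = (3.261 − 0.120)/0.208849 = 15.0 days (vs. the pure-advection estimate x/v = 15.6 d).

15.0 days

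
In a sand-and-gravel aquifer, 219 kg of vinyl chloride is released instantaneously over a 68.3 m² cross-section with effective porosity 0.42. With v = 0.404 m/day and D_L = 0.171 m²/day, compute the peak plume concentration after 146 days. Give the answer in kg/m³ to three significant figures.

The peak of an instantaneous 1D plume sits at x = vt; there the Gaussian factor is 1 and C_max = M/(n_e·A·√(4πDt)), where n_e·A is the pore area the mass is dissolved in.
√(4πDt) = √(4π × 0.171 × 146) = 17.71 m, so C_max = 219/(0.42 × 68.3 × 17.71) = 0.431 kg/m³.

0.431 kg/m³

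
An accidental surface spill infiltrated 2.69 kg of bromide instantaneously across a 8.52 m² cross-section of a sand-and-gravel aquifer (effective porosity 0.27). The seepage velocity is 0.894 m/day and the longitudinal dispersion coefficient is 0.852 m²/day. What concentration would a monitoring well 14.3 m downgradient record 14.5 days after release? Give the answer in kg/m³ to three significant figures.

For an instantaneous plane source, C(x,t) = M/(n_e·A·√(4πDt)) · exp(−(x−vt)²/(4Dt)), with n_e·A the pore (flow) area.
Plume center vt = 0.894 × 14.5 = 12.963 m, so the well at 14.3 m is 1.337 m downgradient of the peak.
√(4πDt) = 12.46 m, giving peak height M/(n_e·A·√(4πDt)) = 2.69/(0.27 × 8.52 × 12.46) = 0.09385 kg/m³.
(x−vt)²/(4Dt) = (1.337)²/(4 × 0.852 × 14.5) = 0.03617; exp(−0.03617) = 0.9645.
C = 0.09385 × 0.9645 = 0.0905 kg/m³.

0.0905 kg/m³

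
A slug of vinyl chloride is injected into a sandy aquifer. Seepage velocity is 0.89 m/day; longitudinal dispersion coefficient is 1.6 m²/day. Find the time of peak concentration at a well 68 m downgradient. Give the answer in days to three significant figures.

For the 1D instantaneous-source solution, setting ∂C/∂t = 0 at fixed x gives v²t² + 2Dt − x² = 0, so t = (√(D² + v²x²) − D)/v².
√(D² + v²x²) = √(1.6² + 0.89² × 68²) = 60.54; v² = 0.7921.
t = (60.54 − 1.6)/0.7921 = 74.4 days (vs. the pure-advection estimate x/v = 76.4 d).

74.4 days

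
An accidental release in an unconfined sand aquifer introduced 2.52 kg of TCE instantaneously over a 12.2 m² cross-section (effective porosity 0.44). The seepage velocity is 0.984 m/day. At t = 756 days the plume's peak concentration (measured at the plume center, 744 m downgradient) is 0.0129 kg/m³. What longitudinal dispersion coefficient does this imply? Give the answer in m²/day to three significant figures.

0.139 m²/day

At the plume center C_max = M/(n_e·A·√(4πDt)), so D = M²/(4πt·(n_e·A·C_max)²).
n_e·A·C_max = 0.44 × 12.2 × 0.0129 = 0.06925 kg/m.
D = 2.52²/(4π × 756 × 0.06925²) = 0.139 m²/day.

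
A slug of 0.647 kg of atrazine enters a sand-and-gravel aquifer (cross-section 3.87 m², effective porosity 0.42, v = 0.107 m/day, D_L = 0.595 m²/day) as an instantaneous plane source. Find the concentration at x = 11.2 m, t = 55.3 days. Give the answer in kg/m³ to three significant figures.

0.0158 kg/m³

For an instantaneous plane source, C(x,t) = M/(n_e·A·√(4πDt)) · exp(−(x−vt)²/(4Dt)), with n_e·A the pore (flow) area.
Plume center vt = 0.107 × 55.3 = 5.9171 m, so the well at 11.2 m is 5.2829 m downgradient of the peak.
√(4πDt) = 20.33 m, giving peak height M/(n_e·A·√(4πDt)) = 0.647/(0.42 × 3.87 × 20.33) = 0.01958 kg/m³.
(x−vt)²/(4Dt) = (5.2829)²/(4 × 0.595 × 55.3) = 0.2121; exp(−0.2121) = 0.8089.
C = 0.01958 × 0.8089 = 0.0158 kg/m³.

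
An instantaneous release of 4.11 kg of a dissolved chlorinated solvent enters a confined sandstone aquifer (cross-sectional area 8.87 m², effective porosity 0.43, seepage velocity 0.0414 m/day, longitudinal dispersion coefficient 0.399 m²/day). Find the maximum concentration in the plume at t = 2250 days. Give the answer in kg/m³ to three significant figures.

0.0101 kg/m³

The peak of an instantaneous 1D plume sits at x = vt; there the Gaussian factor is 1 and C_max = M/(n_e·A·√(4πDt)), where n_e·A is the pore area the mass is dissolved in.
√(4πDt) = √(4π × 0.399 × 2250) = 106.2 m, so C_max = 4.11/(0.43 × 8.87 × 106.2) = 0.0101 kg/m³.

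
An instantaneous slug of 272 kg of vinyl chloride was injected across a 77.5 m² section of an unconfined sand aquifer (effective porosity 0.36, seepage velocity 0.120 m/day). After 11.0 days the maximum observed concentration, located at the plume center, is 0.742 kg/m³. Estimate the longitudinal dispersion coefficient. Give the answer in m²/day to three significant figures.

1.25 m²/day

At the plume center C_max = M/(n_e·A·√(4πDt)), so D = M²/(4πt·(n_e·A·C_max)²).
n_e·A·C_max = 0.36 × 77.5 × 0.742 = 20.70 kg/m.
D = 272²/(4π × 11.0 × 20.70²) = 1.25 m²/day.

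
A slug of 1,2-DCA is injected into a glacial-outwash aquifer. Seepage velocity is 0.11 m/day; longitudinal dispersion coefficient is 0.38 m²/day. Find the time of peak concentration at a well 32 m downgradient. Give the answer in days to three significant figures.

For the 1D instantaneous-source solution, setting ∂C/∂t = 0 at fixed x gives v²t² + 2Dt − x² = 0, so t = (√(D² + v²x²) − D)/v².
√(D² + v²x²) = √(0.38² + 0.11² × 32²) = 3.540; v² = 0.0121.
t = (3.540 − 0.38)/0.0121 = 261 days (vs. the pure-advection estimate x/v = 291 d).

261 days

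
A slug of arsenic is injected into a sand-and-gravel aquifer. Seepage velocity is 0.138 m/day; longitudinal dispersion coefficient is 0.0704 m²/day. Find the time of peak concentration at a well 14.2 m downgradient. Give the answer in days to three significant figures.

99.3 days

For the 1D instantaneous-source solution, setting ∂C/∂t = 0 at fixed x gives v²t² + 2Dt − x² = 0, so t = (√(D² + v²x²) − D)/v².
√(D² + v²x²) = √(0.0704² + 0.138² × 14.2²) = 1.961; v² = 0.019044.
t = (1.961 − 0.0704)/0.019044 = 99.3 days (vs. the pure-advection estimate x/v = 103 d).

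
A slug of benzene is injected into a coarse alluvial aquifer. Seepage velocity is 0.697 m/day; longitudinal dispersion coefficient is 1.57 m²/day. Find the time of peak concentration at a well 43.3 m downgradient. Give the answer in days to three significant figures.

For the 1D instantaneous-source solution, setting ∂C/∂t = 0 at fixed x gives v²t² + 2Dt − x² = 0, so t = (√(D² + v²x²) − D)/v².
√(D² + v²x²) = √(1.57² + 0.697² × 43.3²) = 30.22; v² = 0.485809.
t = (30.22 − 1.57)/0.485809 = 59.0 days (vs. the pure-advection estimate x/v = 62.1 d).

59.0 days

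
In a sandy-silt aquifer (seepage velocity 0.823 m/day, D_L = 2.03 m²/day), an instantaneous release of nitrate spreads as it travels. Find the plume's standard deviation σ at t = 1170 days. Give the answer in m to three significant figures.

68.9 m

Dispersive spreading gives a Gaussian with σ² = 2Dt; advection only shifts the center.
σ = √(2 × 2.03 × 1170) = 68.9 m.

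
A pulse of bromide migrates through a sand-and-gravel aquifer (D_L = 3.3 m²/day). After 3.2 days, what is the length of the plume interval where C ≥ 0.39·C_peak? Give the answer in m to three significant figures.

12.6 m

The plume is Gaussian with σ = √(2Dt) = √(2 × 3.3 × 3.2) = 4.596 m.
C/C_peak = exp(−Δx²/(2σ²)) = 0.39 ⇒ Δx = σ·√(−2 ln 0.39) = 4.596 × 1.372 = 6.306 m.
Width = 2Δx = 12.6 m.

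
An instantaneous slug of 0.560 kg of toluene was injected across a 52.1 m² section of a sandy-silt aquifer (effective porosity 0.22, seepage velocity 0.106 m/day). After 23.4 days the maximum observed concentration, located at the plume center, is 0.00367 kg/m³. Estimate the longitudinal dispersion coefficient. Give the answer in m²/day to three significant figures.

At the plume center C_max = M/(n_e·A·√(4πDt)), so D = M²/(4πt·(n_e·A·C_max)²).
n_e·A·C_max = 0.22 × 52.1 × 0.00367 = 0.04207 kg/m.
D = 0.560²/(4π × 23.4 × 0.04207²) = 0.603 m²/day.

0.603 m²/day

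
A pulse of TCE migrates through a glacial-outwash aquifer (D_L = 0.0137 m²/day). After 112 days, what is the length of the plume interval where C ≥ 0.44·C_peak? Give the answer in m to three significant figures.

4.49 m

The plume is Gaussian with σ = √(2Dt) = √(2 × 0.0137 × 112) = 1.752 m.
C/C_peak = exp(−Δx²/(2σ²)) = 0.44 ⇒ Δx = σ·√(−2 ln 0.44) = 1.752 × 1.281 = 2.244 m.
Width = 2Δx = 4.49 m.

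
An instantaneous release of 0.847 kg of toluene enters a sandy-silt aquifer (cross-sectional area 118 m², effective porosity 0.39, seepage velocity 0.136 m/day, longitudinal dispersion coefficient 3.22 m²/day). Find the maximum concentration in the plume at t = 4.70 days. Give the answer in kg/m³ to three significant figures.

0.00133 kg/m³

The peak of an instantaneous 1D plume sits at x = vt; there the Gaussian factor is 1 and C_max = M/(n_e·A·√(4πDt)), where n_e·A is the pore area the mass is dissolved in.
√(4πDt) = √(4π × 3.22 × 4.70) = 13.79 m, so C_max = 0.847/(0.39 × 118 × 13.79) = 0.00133 kg/m³.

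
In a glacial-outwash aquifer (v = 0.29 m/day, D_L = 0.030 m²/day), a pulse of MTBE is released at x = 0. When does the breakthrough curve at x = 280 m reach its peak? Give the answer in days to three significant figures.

For the 1D instantaneous-source solution, setting ∂C/∂t = 0 at fixed x gives v²t² + 2Dt − x² = 0, so t = (√(D² + v²x²) − D)/v².
√(D² + v²x²) = √(0.030² + 0.29² × 280²) = 81.20; v² = 0.0841.
t = (81.20 − 0.030)/0.0841 = 965 days (vs. the pure-advection estimate x/v = 966 d).

965 days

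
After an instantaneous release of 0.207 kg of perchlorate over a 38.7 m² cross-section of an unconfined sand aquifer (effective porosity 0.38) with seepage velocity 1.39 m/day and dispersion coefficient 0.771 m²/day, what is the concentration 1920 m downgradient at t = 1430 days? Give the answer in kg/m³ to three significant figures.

4.23e-05 kg/m³

For an instantaneous plane source, C(x,t) = M/(n_e·A·√(4πDt)) · exp(−(x−vt)²/(4Dt)), with n_e·A the pore (flow) area.
Plume center vt = 1.39 × 1430 = 1987.7 m, so the well at 1920 m is 67.7 m upgradient of the peak.
√(4πDt) = 117.7 m, giving peak height M/(n_e·A·√(4πDt)) = 0.207/(0.38 × 38.7 × 117.7) = 0.0001196 kg/m³.
(x−vt)²/(4Dt) = (-67.7)²/(4 × 0.771 × 1430) = 1.039; exp(−1.039) = 0.3538.
C = 0.0001196 × 0.3538 = 4.23e-05 kg/m³.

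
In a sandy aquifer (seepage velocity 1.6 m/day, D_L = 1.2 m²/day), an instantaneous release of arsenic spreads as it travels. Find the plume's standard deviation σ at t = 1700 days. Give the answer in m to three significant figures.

Dispersive spreading gives a Gaussian with σ² = 2Dt; advection only shifts the center.
σ = √(2 × 1.2 × 1700) = 63.9 m.

63.9 m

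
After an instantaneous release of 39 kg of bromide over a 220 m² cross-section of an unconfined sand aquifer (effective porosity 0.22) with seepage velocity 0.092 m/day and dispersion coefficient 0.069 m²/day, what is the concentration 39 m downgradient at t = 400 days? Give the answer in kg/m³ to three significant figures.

0.0414 kg/m³

For an instantaneous plane source, C(x,t) = M/(n_e·A·√(4πDt)) · exp(−(x−vt)²/(4Dt)), with n_e·A the pore (flow) area.
Plume center vt = 0.092 × 400 = 36.8 m, so the well at 39 m is 2.2 m downgradient of the peak.
√(4πDt) = 18.62 m, giving peak height M/(n_e·A·√(4πDt)) = 39/(0.22 × 220 × 18.62) = 0.04328 kg/m³.
(x−vt)²/(4Dt) = (2.2)²/(4 × 0.069 × 400) = 0.04384; exp(−0.04384) = 0.9571.
C = 0.04328 × 0.9571 = 0.0414 kg/m³.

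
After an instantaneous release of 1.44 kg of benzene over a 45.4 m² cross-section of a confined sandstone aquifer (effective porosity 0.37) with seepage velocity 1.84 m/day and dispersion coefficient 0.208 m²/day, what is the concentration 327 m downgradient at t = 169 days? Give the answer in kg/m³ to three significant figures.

0.000654 kg/m³

For an instantaneous plane source, C(x,t) = M/(n_e·A·√(4πDt)) · exp(−(x−vt)²/(4Dt)), with n_e·A the pore (flow) area.
Plume center vt = 1.84 × 169 = 310.96 m, so the well at 327 m is 16.04 m downgradient of the peak.
√(4πDt) = 21.02 m, giving peak height M/(n_e·A·√(4πDt)) = 1.44/(0.37 × 45.4 × 21.02) = 0.004078 kg/m³.
(x−vt)²/(4Dt) = (16.04)²/(4 × 0.208 × 169) = 1.830; exp(−1.830) = 0.1604.
C = 0.004078 × 0.1604 = 0.000654 kg/m³.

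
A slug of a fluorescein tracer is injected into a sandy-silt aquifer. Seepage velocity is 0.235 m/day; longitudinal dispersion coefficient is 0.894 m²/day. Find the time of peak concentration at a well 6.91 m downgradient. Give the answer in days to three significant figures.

For the 1D instantaneous-source solution, setting ∂C/∂t = 0 at fixed x gives v²t² + 2Dt − x² = 0, so t = (√(D² + v²x²) − D)/v².
√(D² + v²x²) = √(0.894² + 0.235² × 6.91²) = 1.854; v² = 0.055225.
t = (1.854 − 0.894)/0.055225 = 17.4 days (vs. the pure-advection estimate x/v = 29.4 d).

17.4 days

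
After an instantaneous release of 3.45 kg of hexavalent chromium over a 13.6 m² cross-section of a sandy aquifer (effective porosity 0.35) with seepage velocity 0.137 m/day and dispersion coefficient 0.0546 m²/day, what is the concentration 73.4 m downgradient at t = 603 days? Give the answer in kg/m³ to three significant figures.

For an instantaneous plane source, C(x,t) = M/(n_e·A·√(4πDt)) · exp(−(x−vt)²/(4Dt)), with n_e·A the pore (flow) area.
Plume center vt = 0.137 × 603 = 82.611 m, so the well at 73.4 m is 9.211 m upgradient of the peak.
√(4πDt) = 20.34 m, giving peak height M/(n_e·A·√(4πDt)) = 3.45/(0.35 × 13.6 × 20.34) = 0.03563 kg/m³.
(x−vt)²/(4Dt) = (-9.211)²/(4 × 0.0546 × 603) = 0.6442; exp(−0.6442) = 0.5251.
C = 0.03563 × 0.5251 = 0.0187 kg/m³.

0.0187 kg/m³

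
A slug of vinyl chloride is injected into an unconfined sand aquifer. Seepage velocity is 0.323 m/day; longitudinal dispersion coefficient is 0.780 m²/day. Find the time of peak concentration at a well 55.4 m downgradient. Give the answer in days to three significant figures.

164 days

For the 1D instantaneous-source solution, setting ∂C/∂t = 0 at fixed x gives v²t² + 2Dt − x² = 0, so t = (√(D² + v²x²) − D)/v².
√(D² + v²x²) = √(0.780² + 0.323² × 55.4²) = 17.91; v² = 0.104329.
t = (17.91 − 0.780)/0.104329 = 164 days (vs. the pure-advection estimate x/v = 172 d).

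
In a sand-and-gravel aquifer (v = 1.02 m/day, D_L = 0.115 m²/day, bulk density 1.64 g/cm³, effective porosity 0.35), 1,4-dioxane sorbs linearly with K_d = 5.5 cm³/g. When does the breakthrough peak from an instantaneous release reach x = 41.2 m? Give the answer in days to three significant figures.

1080 days

Retardation factor R = 1 + ρ_b·K_d/n = 1 + 1.64 × 5.5/0.35 = 26.77.
Sorption retards both mechanisms: v_R = v/R = 0.03810 m/day, D_R = D/R = 0.004296 m²/day.
Peak time from v_R²t² + 2D_R t − x² = 0: t = (√(D_R² + v_R²x²) − D_R)/v_R².
√(D_R² + v_R²x²) = √(0.004296² + 0.03810² × 41.2²) = 1.570; v_R² = 0.001452.
t = (1.570 − 0.004296)/0.001452 = 1080 days.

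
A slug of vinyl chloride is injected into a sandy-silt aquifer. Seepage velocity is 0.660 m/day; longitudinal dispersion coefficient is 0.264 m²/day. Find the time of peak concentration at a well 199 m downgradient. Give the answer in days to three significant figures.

301 days

For the 1D instantaneous-source solution, setting ∂C/∂t = 0 at fixed x gives v²t² + 2Dt − x² = 0, so t = (√(D² + v²x²) − D)/v².
√(D² + v²x²) = √(0.264² + 0.660² × 199²) = 131.3; v² = 0.4356.
t = (131.3 − 0.264)/0.4356 = 301 days (vs. the pure-advection estimate x/v = 302 d).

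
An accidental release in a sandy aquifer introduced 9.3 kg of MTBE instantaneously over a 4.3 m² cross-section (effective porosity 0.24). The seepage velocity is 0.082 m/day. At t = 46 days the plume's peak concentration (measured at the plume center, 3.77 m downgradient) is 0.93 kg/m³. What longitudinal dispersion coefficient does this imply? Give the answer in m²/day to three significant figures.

0.162 m²/day

At the plume center C_max = M/(n_e·A·√(4πDt)), so D = M²/(4πt·(n_e·A·C_max)²).
n_e·A·C_max = 0.24 × 4.3 × 0.93 = 0.9598 kg/m.
D = 9.3²/(4π × 46 × 0.9598²) = 0.162 m²/day.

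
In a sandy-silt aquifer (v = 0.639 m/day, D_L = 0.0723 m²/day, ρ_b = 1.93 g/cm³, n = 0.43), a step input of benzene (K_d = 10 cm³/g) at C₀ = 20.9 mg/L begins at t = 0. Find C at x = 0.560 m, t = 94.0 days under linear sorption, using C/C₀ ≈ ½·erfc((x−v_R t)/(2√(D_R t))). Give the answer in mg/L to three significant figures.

Retardation factor R = 1 + ρ_b·K_d/n = 1 + 1.93 × 10/0.43 = 45.88.
Sorption retards both mechanisms: v_R = v/R = 0.01393 m/day, D_R = D/R = 0.001576 m²/day.
v_R·t = 0.01393 × 94.0 = 1.30942 m; 2√(D_R t) = 0.7698 m; argument = (0.560 − 1.30942)/0.7698 = -0.9735.
C = C₀ × ½·erfc(-0.9735) = 20.9 × 0.9157 = 19.1 mg/L.

19.1 mg/L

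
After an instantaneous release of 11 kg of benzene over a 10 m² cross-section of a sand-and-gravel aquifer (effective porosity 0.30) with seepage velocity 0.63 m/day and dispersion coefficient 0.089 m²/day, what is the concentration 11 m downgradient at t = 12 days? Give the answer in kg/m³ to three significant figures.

0.0627 kg/m³

For an instantaneous plane source, C(x,t) = M/(n_e·A·√(4πDt)) · exp(−(x−vt)²/(4Dt)), with n_e·A the pore (flow) area.
Plume center vt = 0.63 × 12 = 7.56 m, so the well at 11 m is 3.44 m downgradient of the peak.
√(4πDt) = 3.663 m, giving peak height M/(n_e·A·√(4πDt)) = 11/(0.30 × 10 × 3.663) = 1.001 kg/m³.
(x−vt)²/(4Dt) = (3.44)²/(4 × 0.089 × 12) = 2.770; exp(−2.770) = 0.06266.
C = 1.001 × 0.06266 = 0.0627 kg/m³.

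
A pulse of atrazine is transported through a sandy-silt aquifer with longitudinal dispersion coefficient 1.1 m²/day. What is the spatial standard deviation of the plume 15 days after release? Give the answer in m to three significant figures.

5.74 m

Dispersive spreading gives a Gaussian with σ² = 2Dt; advection only shifts the center.
σ = √(2 × 1.1 × 15) = 5.74 m.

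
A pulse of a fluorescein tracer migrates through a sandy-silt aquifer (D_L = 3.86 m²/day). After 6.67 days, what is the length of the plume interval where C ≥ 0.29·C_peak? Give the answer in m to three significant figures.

22.6 m

The plume is Gaussian with σ = √(2Dt) = √(2 × 3.86 × 6.67) = 7.176 m.
C/C_peak = exp(−Δx²/(2σ²)) = 0.29 ⇒ Δx = σ·√(−2 ln 0.29) = 7.176 × 1.573 = 11.29 m.
Width = 2Δx = 22.6 m.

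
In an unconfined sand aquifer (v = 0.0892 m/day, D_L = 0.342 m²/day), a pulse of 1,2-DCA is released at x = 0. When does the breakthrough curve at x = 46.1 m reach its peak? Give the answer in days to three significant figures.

For the 1D instantaneous-source solution, setting ∂C/∂t = 0 at fixed x gives v²t² + 2Dt − x² = 0, so t = (√(D² + v²x²) − D)/v².
√(D² + v²x²) = √(0.342² + 0.0892² × 46.1²) = 4.126; v² = 0.00795664.
t = (4.126 − 0.342)/0.00795664 = 476 days (vs. the pure-advection estimate x/v = 517 d).

476 days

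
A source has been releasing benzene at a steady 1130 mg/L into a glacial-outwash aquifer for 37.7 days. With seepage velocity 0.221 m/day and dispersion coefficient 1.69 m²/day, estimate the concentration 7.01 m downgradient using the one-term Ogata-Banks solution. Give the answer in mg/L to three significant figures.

618 mg/L

For a continuous step input, C/C₀ ≈ ½·erfc((x−vt)/(2√(Dt))).
vt = 0.221 × 37.7 = 8.3317 m and 2√(Dt) = 2√(1.69 × 37.7) = 15.96 m.
Argument (x−vt)/(2√(Dt)) = (7.01 − 8.3317)/15.96 = -0.08281; ½·erfc(-0.08281) = 0.5466.
C = 1130 × 0.5466 = 618 mg/L.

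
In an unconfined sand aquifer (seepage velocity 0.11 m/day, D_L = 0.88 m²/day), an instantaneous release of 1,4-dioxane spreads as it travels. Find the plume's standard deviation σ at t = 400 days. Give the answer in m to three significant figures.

26.5 m

Dispersive spreading gives a Gaussian with σ² = 2Dt; advection only shifts the center.
σ = √(2 × 0.88 × 400) = 26.5 m.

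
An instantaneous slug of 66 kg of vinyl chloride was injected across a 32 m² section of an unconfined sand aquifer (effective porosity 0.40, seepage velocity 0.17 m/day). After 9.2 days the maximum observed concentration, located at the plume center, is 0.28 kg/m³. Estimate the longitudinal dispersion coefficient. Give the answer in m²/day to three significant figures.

2.93 m²/day

At the plume center C_max = M/(n_e·A·√(4πDt)), so D = M²/(4πt·(n_e·A·C_max)²).
n_e·A·C_max = 0.40 × 32 × 0.28 = 3.584 kg/m.
D = 66²/(4π × 9.2 × 3.584²) = 2.93 m²/day.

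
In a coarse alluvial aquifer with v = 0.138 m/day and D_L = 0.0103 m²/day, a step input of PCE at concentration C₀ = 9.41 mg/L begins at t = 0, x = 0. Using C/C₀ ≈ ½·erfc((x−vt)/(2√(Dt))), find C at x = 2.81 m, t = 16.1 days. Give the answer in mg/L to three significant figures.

1.44 mg/L

For a continuous step input, C/C₀ ≈ ½·erfc((x−vt)/(2√(Dt))).
vt = 0.138 × 16.1 = 2.2218 m and 2√(Dt) = 2√(0.0103 × 16.1) = 0.8144 m.
Argument (x−vt)/(2√(Dt)) = (2.81 − 2.2218)/0.8144 = 0.7222; ½·erfc(0.7222) = 0.1535.
C = 9.41 × 0.1535 = 1.44 mg/L.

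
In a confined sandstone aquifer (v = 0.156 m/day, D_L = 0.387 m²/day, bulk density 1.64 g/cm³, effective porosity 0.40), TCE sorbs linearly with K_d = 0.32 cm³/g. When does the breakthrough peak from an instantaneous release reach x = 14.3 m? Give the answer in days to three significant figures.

Retardation factor R = 1 + ρ_b·K_d/n = 1 + 1.64 × 0.32/0.40 = 2.312.
Sorption retards both mechanisms: v_R = v/R = 0.06747 m/day, D_R = D/R = 0.1674 m²/day.
Peak time from v_R²t² + 2D_R t − x² = 0: t = (√(D_R² + v_R²x²) − D_R)/v_R².
√(D_R² + v_R²x²) = √(0.1674² + 0.06747² × 14.3²) = 0.9792; v_R² = 0.004552.
t = (0.9792 − 0.1674)/0.004552 = 178 days.

178 days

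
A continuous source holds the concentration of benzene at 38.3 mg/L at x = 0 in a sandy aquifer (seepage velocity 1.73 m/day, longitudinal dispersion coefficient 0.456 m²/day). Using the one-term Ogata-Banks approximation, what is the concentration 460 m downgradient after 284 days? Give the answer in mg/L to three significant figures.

For a continuous step input, C/C₀ ≈ ½·erfc((x−vt)/(2√(Dt))).
vt = 1.73 × 284 = 491.32 m and 2√(Dt) = 2√(0.456 × 284) = 22.76 m.
Argument (x−vt)/(2√(Dt)) = (460 − 491.32)/22.76 = -1.376; ½·erfc(-1.376) = 0.9742.
C = 38.3 × 0.9742 = 37.3 mg/L.

37.3 mg/L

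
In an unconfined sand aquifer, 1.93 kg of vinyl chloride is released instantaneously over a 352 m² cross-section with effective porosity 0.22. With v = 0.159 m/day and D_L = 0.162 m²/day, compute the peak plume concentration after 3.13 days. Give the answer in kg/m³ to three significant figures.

0.00987 kg/m³

The peak of an instantaneous 1D plume sits at x = vt; there the Gaussian factor is 1 and C_max = M/(n_e·A·√(4πDt)), where n_e·A is the pore area the mass is dissolved in.
√(4πDt) = √(4π × 0.162 × 3.13) = 2.524 m, so C_max = 1.93/(0.22 × 352 × 2.524) = 0.00987 kg/m³.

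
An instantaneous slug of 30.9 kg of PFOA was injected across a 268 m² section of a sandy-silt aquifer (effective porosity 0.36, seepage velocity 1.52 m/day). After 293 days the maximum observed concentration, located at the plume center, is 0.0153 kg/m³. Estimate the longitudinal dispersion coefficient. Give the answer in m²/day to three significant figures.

0.119 m²/day

At the plume center C_max = M/(n_e·A·√(4πDt)), so D = M²/(4πt·(n_e·A·C_max)²).
n_e·A·C_max = 0.36 × 268 × 0.0153 = 1.476 kg/m.
D = 30.9²/(4π × 293 × 1.476²) = 0.119 m²/day.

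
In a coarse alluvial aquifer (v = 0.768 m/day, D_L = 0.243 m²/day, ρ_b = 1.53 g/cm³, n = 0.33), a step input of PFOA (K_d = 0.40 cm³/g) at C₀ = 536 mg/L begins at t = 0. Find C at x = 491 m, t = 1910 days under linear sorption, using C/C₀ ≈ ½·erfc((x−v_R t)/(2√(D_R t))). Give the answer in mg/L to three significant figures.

481 mg/L

Retardation factor R = 1 + ρ_b·K_d/n = 1 + 1.53 × 0.40/0.33 = 2.855.
Sorption retards both mechanisms: v_R = v/R = 0.2690 m/day, D_R = D/R = 0.08511 m²/day.
v_R·t = 0.2690 × 1910 = 513.79 m; 2√(D_R t) = 25.50 m; argument = (491 − 513.79)/25.50 = -0.8937.
C = C₀ × ½·erfc(-0.8937) = 536 × 0.8969 = 481 mg/L.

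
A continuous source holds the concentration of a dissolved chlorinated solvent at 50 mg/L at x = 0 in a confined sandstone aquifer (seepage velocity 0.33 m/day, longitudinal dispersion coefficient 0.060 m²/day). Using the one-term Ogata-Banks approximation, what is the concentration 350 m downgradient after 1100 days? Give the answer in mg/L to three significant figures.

43.6 mg/L

For a continuous step input, C/C₀ ≈ ½·erfc((x−vt)/(2√(Dt))).
vt = 0.33 × 1100 = 363 m and 2√(Dt) = 2√(0.060 × 1100) = 16.25 m.
Argument (x−vt)/(2√(Dt)) = (350 − 363)/16.25 = -0.8000; ½·erfc(-0.8000) = 0.8711.
C = 50 × 0.8711 = 43.6 mg/L.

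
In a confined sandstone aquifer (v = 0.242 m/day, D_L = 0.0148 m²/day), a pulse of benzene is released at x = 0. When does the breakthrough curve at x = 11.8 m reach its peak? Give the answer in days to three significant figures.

48.5 days

For the 1D instantaneous-source solution, setting ∂C/∂t = 0 at fixed x gives v²t² + 2Dt − x² = 0, so t = (√(D² + v²x²) − D)/v².
√(D² + v²x²) = √(0.0148² + 0.242² × 11.8²) = 2.856; v² = 0.058564.
t = (2.856 − 0.0148)/0.058564 = 48.5 days (vs. the pure-advection estimate x/v = 48.8 d).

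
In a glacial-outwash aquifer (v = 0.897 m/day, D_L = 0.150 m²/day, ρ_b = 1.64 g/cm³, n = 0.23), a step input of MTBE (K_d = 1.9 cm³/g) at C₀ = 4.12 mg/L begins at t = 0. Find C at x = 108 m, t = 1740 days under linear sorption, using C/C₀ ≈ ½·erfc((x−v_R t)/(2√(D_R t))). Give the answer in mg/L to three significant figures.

Retardation factor R = 1 + ρ_b·K_d/n = 1 + 1.64 × 1.9/0.23 = 14.55.
Sorption retards both mechanisms: v_R = v/R = 0.06165 m/day, D_R = D/R = 0.01031 m²/day.
v_R·t = 0.06165 × 1740 = 107.271 m; 2√(D_R t) = 8.471 m; argument = (108 − 107.271)/8.471 = 0.08606.
C = C₀ × ½·erfc(0.08606) = 4.12 × 0.4516 = 1.86 mg/L.

1.86 mg/L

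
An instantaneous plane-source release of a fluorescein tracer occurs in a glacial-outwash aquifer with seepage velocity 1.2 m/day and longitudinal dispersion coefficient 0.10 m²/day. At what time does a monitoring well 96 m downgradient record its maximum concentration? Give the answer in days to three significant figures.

For the 1D instantaneous-source solution, setting ∂C/∂t = 0 at fixed x gives v²t² + 2Dt − x² = 0, so t = (√(D² + v²x²) − D)/v².
√(D² + v²x²) = √(0.10² + 1.2² × 96²) = 115.2; v² = 1.44.
t = (115.2 − 0.10)/1.44 = 79.9 days (vs. the pure-advection estimate x/v = 80.0 d).

79.9 days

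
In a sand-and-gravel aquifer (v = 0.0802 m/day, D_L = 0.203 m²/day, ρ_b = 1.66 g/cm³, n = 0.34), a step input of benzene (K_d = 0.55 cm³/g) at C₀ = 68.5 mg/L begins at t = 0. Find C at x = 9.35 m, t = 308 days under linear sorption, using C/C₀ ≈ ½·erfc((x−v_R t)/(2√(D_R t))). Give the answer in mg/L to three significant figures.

Retardation factor R = 1 + ρ_b·K_d/n = 1 + 1.66 × 0.55/0.34 = 3.685.
Sorption retards both mechanisms: v_R = v/R = 0.02176 m/day, D_R = D/R = 0.05509 m²/day.
v_R·t = 0.02176 × 308 = 6.70208 m; 2√(D_R t) = 8.238 m; argument = (9.35 − 6.70208)/8.238 = 0.3214.
C = C₀ × ½·erfc(0.3214) = 68.5 × 0.3247 = 22.2 mg/L.

22.2 mg/L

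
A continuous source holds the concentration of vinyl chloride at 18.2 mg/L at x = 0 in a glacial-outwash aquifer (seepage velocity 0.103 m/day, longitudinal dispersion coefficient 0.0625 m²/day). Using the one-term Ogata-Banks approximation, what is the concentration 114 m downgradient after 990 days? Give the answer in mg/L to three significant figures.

For a continuous step input, C/C₀ ≈ ½·erfc((x−vt)/(2√(Dt))).
vt = 0.103 × 990 = 101.97 m and 2√(Dt) = 2√(0.0625 × 990) = 15.73 m.
Argument (x−vt)/(2√(Dt)) = (114 − 101.97)/15.73 = 0.7648; ½·erfc(0.7648) = 0.1397.
C = 18.2 × 0.1397 = 2.54 mg/L.

2.54 mg/L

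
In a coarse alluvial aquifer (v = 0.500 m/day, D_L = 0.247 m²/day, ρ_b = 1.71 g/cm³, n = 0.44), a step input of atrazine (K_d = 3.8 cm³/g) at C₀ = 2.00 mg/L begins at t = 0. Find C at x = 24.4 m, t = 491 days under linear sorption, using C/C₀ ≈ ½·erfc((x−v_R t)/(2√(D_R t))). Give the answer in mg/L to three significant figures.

0.0244 mg/L

Retardation factor R = 1 + ρ_b·K_d/n = 1 + 1.71 × 3.8/0.44 = 15.77.
Sorption retards both mechanisms: v_R = v/R = 0.03171 m/day, D_R = D/R = 0.01566 m²/day.
v_R·t = 0.03171 × 491 = 15.56961 m; 2√(D_R t) = 5.546 m; argument = (24.4 − 15.56961)/5.546 = 1.592.
C = C₀ × ½·erfc(1.592) = 2.00 × 0.01218 = 0.0244 mg/L.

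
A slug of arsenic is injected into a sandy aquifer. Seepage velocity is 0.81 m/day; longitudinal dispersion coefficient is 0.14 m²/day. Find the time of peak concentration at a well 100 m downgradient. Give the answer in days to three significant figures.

123 days

For the 1D instantaneous-source solution, setting ∂C/∂t = 0 at fixed x gives v²t² + 2Dt − x² = 0, so t = (√(D² + v²x²) − D)/v².
√(D² + v²x²) = √(0.14² + 0.81² × 100²) = 81.00; v² = 0.6561.
t = (81.00 − 0.14)/0.6561 = 123 days (vs. the pure-advection estimate x/v = 123 d).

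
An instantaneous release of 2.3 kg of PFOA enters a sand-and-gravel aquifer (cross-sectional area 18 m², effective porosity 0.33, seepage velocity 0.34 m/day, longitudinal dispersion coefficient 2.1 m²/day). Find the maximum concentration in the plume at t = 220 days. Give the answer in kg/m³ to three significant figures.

0.00508 kg/m³

The peak of an instantaneous 1D plume sits at x = vt; there the Gaussian factor is 1 and C_max = M/(n_e·A·√(4πDt)), where n_e·A is the pore area the mass is dissolved in.
√(4πDt) = √(4π × 2.1 × 220) = 76.19 m, so C_max = 2.3/(0.33 × 18 × 76.19) = 0.00508 kg/m³.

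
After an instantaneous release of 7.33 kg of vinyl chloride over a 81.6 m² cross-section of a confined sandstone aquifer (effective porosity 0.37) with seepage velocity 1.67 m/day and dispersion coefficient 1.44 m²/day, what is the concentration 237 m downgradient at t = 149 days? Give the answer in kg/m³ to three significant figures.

0.00397 kg/m³

For an instantaneous plane source, C(x,t) = M/(n_e·A·√(4πDt)) · exp(−(x−vt)²/(4Dt)), with n_e·A the pore (flow) area.
Plume center vt = 1.67 × 149 = 248.83 m, so the well at 237 m is 11.83 m upgradient of the peak.
√(4πDt) = 51.93 m, giving peak height M/(n_e·A·√(4πDt)) = 7.33/(0.37 × 81.6 × 51.93) = 0.004675 kg/m³.
(x−vt)²/(4Dt) = (-11.83)²/(4 × 1.44 × 149) = 0.1631; exp(−0.1631) = 0.8495.
C = 0.004675 × 0.8495 = 0.00397 kg/m³.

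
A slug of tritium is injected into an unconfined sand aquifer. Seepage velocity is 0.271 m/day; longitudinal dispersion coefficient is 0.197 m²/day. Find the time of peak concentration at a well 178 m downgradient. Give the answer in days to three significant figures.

654 days

For the 1D instantaneous-source solution, setting ∂C/∂t = 0 at fixed x gives v²t² + 2Dt − x² = 0, so t = (√(D² + v²x²) − D)/v².
√(D² + v²x²) = √(0.197² + 0.271² × 178²) = 48.24; v² = 0.073441.
t = (48.24 − 0.197)/0.073441 = 654 days (vs. the pure-advection estimate x/v = 657 d).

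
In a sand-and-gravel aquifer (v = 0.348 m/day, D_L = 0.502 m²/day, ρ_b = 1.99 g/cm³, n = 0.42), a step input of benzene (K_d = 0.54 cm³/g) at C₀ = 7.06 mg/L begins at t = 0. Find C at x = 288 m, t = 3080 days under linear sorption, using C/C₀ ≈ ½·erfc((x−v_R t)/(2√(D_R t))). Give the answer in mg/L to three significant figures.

Retardation factor R = 1 + ρ_b·K_d/n = 1 + 1.99 × 0.54/0.42 = 3.559.
Sorption retards both mechanisms: v_R = v/R = 0.09778 m/day, D_R = D/R = 0.1411 m²/day.
v_R·t = 0.09778 × 3080 = 301.1624 m; 2√(D_R t) = 41.69 m; argument = (288 − 301.1624)/41.69 = -0.3157.
C = C₀ × ½·erfc(-0.3157) = 7.06 × 0.6724 = 4.75 mg/L.

4.75 mg/L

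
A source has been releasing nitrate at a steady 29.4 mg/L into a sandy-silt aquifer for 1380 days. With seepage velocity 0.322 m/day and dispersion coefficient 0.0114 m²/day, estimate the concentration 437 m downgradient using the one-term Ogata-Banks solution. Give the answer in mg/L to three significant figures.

26.6 mg/L

For a continuous step input, C/C₀ ≈ ½·erfc((x−vt)/(2√(Dt))).
vt = 0.322 × 1380 = 444.36 m and 2√(Dt) = 2√(0.0114 × 1380) = 7.933 m.
Argument (x−vt)/(2√(Dt)) = (437 − 444.36)/7.933 = -0.9278; ½·erfc(-0.9278) = 0.9053.
C = 29.4 × 0.9053 = 26.6 mg/L.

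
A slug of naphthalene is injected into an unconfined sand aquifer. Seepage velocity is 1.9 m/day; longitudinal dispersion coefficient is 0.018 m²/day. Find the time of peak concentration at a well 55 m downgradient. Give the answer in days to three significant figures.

28.9 days

For the 1D instantaneous-source solution, setting ∂C/∂t = 0 at fixed x gives v²t² + 2Dt − x² = 0, so t = (√(D² + v²x²) − D)/v².
√(D² + v²x²) = √(0.018² + 1.9² × 55²) = 104.5; v² = 3.61.
t = (104.5 − 0.018)/3.61 = 28.9 days (vs. the pure-advection estimate x/v = 28.9 d).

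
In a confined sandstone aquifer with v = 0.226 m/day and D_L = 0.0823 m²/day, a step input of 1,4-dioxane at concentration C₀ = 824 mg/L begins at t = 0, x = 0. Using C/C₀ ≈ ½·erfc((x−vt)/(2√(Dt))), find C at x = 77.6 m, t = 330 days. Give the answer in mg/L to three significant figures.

For a continuous step input, C/C₀ ≈ ½·erfc((x−vt)/(2√(Dt))).
vt = 0.226 × 330 = 74.58 m and 2√(Dt) = 2√(0.0823 × 330) = 10.42 m.
Argument (x−vt)/(2√(Dt)) = (77.6 − 74.58)/10.42 = 0.2898; ½·erfc(0.2898) = 0.3410.
C = 824 × 0.3410 = 281 mg/L.

281 mg/L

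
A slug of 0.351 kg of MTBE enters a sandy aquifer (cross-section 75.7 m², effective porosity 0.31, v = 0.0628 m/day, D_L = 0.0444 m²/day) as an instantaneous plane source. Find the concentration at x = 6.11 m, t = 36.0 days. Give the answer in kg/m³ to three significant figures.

0.000329 kg/m³

For an instantaneous plane source, C(x,t) = M/(n_e·A·√(4πDt)) · exp(−(x−vt)²/(4Dt)), with n_e·A the pore (flow) area.
Plume center vt = 0.0628 × 36.0 = 2.2608 m, so the well at 6.11 m is 3.8492 m downgradient of the peak.
√(4πDt) = 4.482 m, giving peak height M/(n_e·A·√(4πDt)) = 0.351/(0.31 × 75.7 × 4.482) = 0.003337 kg/m³.
(x−vt)²/(4Dt) = (3.8492)²/(4 × 0.0444 × 36.0) = 2.317; exp(−2.317) = 0.09857.
C = 0.003337 × 0.09857 = 0.000329 kg/m³.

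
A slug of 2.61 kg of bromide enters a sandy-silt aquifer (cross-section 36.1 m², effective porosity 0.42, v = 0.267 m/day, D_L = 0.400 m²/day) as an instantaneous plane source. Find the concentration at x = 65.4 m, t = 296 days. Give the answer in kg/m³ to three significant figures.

0.00301 kg/m³

For an instantaneous plane source, C(x,t) = M/(n_e·A·√(4πDt)) · exp(−(x−vt)²/(4Dt)), with n_e·A the pore (flow) area.
Plume center vt = 0.267 × 296 = 79.032 m, so the well at 65.4 m is 13.632 m upgradient of the peak.
√(4πDt) = 38.57 m, giving peak height M/(n_e·A·√(4πDt)) = 2.61/(0.42 × 36.1 × 38.57) = 0.004463 kg/m³.
(x−vt)²/(4Dt) = (-13.632)²/(4 × 0.400 × 296) = 0.3924; exp(−0.3924) = 0.6754.
C = 0.004463 × 0.6754 = 0.00301 kg/m³.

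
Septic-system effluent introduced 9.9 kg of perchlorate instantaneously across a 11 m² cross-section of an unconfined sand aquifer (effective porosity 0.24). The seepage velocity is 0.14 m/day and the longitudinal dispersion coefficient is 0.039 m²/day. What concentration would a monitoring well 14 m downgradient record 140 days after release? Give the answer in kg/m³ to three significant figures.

0.108 kg/m³

For an instantaneous plane source, C(x,t) = M/(n_e·A·√(4πDt)) · exp(−(x−vt)²/(4Dt)), with n_e·A the pore (flow) area.
Plume center vt = 0.14 × 140 = 19.6 m, so the well at 14 m is 5.6 m upgradient of the peak.
√(4πDt) = 8.283 m, giving peak height M/(n_e·A·√(4πDt)) = 9.9/(0.24 × 11 × 8.283) = 0.4527 kg/m³.
(x−vt)²/(4Dt) = (-5.6)²/(4 × 0.039 × 140) = 1.436; exp(−1.436) = 0.2379.
C = 0.4527 × 0.2379 = 0.108 kg/m³.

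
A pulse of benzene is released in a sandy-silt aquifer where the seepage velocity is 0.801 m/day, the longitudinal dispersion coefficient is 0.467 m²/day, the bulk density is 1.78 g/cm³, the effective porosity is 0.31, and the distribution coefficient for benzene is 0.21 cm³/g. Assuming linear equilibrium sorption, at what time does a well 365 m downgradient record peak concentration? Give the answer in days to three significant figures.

1000 days

Retardation factor R = 1 + ρ_b·K_d/n = 1 + 1.78 × 0.21/0.31 = 2.206.
Sorption retards both mechanisms: v_R = v/R = 0.3631 m/day, D_R = D/R = 0.2117 m²/day.
Peak time from v_R²t² + 2D_R t − x² = 0: t = (√(D_R² + v_R²x²) − D_R)/v_R².
√(D_R² + v_R²x²) = √(0.2117² + 0.3631² × 365²) = 132.5; v_R² = 0.1318.
t = (132.5 − 0.2117)/0.1318 = 1000 days.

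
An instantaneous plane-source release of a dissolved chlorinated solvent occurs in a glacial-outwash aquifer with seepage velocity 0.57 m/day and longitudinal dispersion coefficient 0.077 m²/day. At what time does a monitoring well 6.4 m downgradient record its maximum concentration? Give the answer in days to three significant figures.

For the 1D instantaneous-source solution, setting ∂C/∂t = 0 at fixed x gives v²t² + 2Dt − x² = 0, so t = (√(D² + v²x²) − D)/v².
√(D² + v²x²) = √(0.077² + 0.57² × 6.4²) = 3.649; v² = 0.3249.
t = (3.649 − 0.077)/0.3249 = 11.0 days (vs. the pure-advection estimate x/v = 11.2 d).

11.0 days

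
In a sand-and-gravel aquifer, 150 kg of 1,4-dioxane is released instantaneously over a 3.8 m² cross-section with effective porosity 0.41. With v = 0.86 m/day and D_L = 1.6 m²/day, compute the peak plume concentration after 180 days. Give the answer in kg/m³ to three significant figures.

The peak of an instantaneous 1D plume sits at x = vt; there the Gaussian factor is 1 and C_max = M/(n_e·A·√(4πDt)), where n_e·A is the pore area the mass is dissolved in.
√(4πDt) = √(4π × 1.6 × 180) = 60.16 m, so C_max = 150/(0.41 × 3.8 × 60.16) = 1.60 kg/m³.

1.60 kg/m³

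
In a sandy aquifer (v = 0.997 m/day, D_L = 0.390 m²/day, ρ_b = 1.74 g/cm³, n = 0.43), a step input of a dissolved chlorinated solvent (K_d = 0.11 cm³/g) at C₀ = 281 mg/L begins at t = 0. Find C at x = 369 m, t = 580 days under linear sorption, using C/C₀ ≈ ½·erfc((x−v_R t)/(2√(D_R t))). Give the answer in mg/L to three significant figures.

Retardation factor R = 1 + ρ_b·K_d/n = 1 + 1.74 × 0.11/0.43 = 1.445.
Sorption retards both mechanisms: v_R = v/R = 0.6900 m/day, D_R = D/R = 0.2699 m²/day.
v_R·t = 0.6900 × 580 = 400.2 m; 2√(D_R t) = 25.02 m; argument = (369 − 400.2)/25.02 = -1.247.
C = C₀ × ½·erfc(-1.247) = 281 × 0.9611 = 270 mg/L.

270 mg/L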